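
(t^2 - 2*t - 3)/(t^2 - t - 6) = (t + 1)/(t + 2)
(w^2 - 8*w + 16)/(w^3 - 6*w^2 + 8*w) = (w - 4)/(w*(w - 2))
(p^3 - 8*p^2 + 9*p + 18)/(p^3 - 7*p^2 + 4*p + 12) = (p - 3)/(p - 2)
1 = 1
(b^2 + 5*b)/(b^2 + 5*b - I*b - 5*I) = b/(b - I)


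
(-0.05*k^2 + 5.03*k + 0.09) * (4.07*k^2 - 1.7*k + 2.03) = -0.2035*k^4 + 20.5571*k^3 - 8.2862*k^2 + 10.0579*k + 0.1827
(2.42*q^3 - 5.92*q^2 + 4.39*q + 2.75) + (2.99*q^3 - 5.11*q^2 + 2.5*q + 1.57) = 5.41*q^3 - 11.03*q^2 + 6.89*q + 4.32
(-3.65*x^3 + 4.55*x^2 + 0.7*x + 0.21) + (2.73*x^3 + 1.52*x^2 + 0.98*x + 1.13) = -0.92*x^3 + 6.07*x^2 + 1.68*x + 1.34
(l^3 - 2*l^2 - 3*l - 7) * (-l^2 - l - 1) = -l^5 + l^4 + 4*l^3 + 12*l^2 + 10*l + 7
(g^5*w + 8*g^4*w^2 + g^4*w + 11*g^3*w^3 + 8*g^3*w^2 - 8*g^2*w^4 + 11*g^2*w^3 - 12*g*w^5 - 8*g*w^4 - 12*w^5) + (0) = g^5*w + 8*g^4*w^2 + g^4*w + 11*g^3*w^3 + 8*g^3*w^2 - 8*g^2*w^4 + 11*g^2*w^3 - 12*g*w^5 - 8*g*w^4 - 12*w^5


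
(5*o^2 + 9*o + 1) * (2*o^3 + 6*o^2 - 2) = 10*o^5 + 48*o^4 + 56*o^3 - 4*o^2 - 18*o - 2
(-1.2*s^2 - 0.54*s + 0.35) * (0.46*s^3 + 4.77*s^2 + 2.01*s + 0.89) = -0.552*s^5 - 5.9724*s^4 - 4.8268*s^3 - 0.4839*s^2 + 0.2229*s + 0.3115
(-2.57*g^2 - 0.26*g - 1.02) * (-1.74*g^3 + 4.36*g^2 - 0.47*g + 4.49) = 4.4718*g^5 - 10.7528*g^4 + 1.8491*g^3 - 15.8643*g^2 - 0.688*g - 4.5798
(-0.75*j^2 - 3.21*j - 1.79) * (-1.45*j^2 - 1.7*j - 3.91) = 1.0875*j^4 + 5.9295*j^3 + 10.985*j^2 + 15.5941*j + 6.9989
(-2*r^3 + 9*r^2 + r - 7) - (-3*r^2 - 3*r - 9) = -2*r^3 + 12*r^2 + 4*r + 2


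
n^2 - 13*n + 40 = (n - 8)*(n - 5)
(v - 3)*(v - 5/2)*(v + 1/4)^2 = v^4 - 5*v^3 + 77*v^2/16 + 109*v/32 + 15/32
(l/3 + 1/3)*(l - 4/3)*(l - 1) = l^3/3 - 4*l^2/9 - l/3 + 4/9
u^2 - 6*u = u*(u - 6)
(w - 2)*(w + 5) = w^2 + 3*w - 10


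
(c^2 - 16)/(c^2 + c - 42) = (c^2 - 16)/(c^2 + c - 42)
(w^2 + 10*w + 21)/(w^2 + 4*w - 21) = (w + 3)/(w - 3)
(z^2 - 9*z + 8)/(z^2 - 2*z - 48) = (z - 1)/(z + 6)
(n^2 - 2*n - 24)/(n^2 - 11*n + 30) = (n + 4)/(n - 5)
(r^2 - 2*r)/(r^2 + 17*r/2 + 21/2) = 2*r*(r - 2)/(2*r^2 + 17*r + 21)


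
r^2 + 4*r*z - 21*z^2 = (r - 3*z)*(r + 7*z)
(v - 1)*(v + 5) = v^2 + 4*v - 5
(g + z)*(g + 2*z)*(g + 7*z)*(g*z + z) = g^4*z + 10*g^3*z^2 + g^3*z + 23*g^2*z^3 + 10*g^2*z^2 + 14*g*z^4 + 23*g*z^3 + 14*z^4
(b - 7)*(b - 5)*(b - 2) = b^3 - 14*b^2 + 59*b - 70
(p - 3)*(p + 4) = p^2 + p - 12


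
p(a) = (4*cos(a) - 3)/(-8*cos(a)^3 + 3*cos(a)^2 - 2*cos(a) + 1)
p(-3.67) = -0.64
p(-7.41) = -21.21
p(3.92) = -0.86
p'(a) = (4*cos(a) - 3)*(-24*sin(a)*cos(a)^2 + 6*sin(a)*cos(a) - 2*sin(a))/(-8*cos(a)^3 + 3*cos(a)^2 - 2*cos(a) + 1)^2 - 4*sin(a)/(-8*cos(a)^3 + 3*cos(a)^2 - 2*cos(a) + 1) = 2*(-32*cos(a)^3 + 42*cos(a)^2 - 9*cos(a) + 1)*sin(a)/(3*sin(a)^2 + 8*cos(a) + 2*cos(3*a) - 4)^2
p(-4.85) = -3.22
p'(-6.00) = 0.06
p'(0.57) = 0.40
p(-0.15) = -0.17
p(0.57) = -0.11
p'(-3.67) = 0.60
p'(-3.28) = 0.12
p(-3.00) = -0.51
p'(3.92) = -1.21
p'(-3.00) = -0.12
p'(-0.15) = -0.02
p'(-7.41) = -1161.18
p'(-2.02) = -2.92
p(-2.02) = -1.53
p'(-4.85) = 1.62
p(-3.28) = -0.51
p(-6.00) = -0.16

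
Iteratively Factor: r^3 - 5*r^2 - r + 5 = (r - 1)*(r^2 - 4*r - 5) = (r - 1)*(r + 1)*(r - 5)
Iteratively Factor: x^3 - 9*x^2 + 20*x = (x)*(x^2 - 9*x + 20) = x*(x - 4)*(x - 5)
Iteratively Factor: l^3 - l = (l + 1)*(l^2 - l) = l*(l + 1)*(l - 1)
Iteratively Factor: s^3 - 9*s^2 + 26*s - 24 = (s - 2)*(s^2 - 7*s + 12) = (s - 4)*(s - 2)*(s - 3)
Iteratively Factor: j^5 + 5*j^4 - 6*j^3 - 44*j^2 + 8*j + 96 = (j + 3)*(j^4 + 2*j^3 - 12*j^2 - 8*j + 32) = (j + 2)*(j + 3)*(j^3 - 12*j + 16) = (j - 2)*(j + 2)*(j + 3)*(j^2 + 2*j - 8) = (j - 2)*(j + 2)*(j + 3)*(j + 4)*(j - 2)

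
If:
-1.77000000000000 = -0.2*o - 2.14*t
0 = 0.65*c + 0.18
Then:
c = -0.28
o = 8.85 - 10.7*t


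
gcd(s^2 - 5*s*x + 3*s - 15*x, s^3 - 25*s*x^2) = -s + 5*x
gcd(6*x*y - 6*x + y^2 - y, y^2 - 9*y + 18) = 1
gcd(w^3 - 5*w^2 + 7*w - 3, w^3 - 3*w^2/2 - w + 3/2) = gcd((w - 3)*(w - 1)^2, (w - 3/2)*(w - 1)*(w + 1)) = w - 1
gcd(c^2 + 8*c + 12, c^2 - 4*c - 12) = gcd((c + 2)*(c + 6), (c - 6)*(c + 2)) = c + 2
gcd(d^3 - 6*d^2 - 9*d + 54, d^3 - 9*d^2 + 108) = d^2 - 3*d - 18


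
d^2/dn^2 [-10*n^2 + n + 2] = -20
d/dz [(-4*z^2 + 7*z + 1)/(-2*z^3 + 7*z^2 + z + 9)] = (-8*z^4 + 28*z^3 - 47*z^2 - 86*z + 62)/(4*z^6 - 28*z^5 + 45*z^4 - 22*z^3 + 127*z^2 + 18*z + 81)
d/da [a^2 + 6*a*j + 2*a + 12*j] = 2*a + 6*j + 2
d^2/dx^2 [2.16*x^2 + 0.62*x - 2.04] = 4.32000000000000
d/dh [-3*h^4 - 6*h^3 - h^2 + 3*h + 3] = -12*h^3 - 18*h^2 - 2*h + 3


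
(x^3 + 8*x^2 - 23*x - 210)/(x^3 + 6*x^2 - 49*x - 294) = (x - 5)/(x - 7)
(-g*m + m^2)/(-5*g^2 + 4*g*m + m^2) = m/(5*g + m)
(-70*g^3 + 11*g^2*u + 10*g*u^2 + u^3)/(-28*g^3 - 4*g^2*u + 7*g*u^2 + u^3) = (5*g + u)/(2*g + u)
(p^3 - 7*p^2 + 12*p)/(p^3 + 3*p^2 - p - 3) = p*(p^2 - 7*p + 12)/(p^3 + 3*p^2 - p - 3)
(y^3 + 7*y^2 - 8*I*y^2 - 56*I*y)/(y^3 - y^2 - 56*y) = (y - 8*I)/(y - 8)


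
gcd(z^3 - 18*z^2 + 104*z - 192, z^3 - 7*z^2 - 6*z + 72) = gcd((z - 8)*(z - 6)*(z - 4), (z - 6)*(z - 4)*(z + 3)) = z^2 - 10*z + 24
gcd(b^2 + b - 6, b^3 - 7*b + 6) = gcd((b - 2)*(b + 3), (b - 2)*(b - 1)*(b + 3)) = b^2 + b - 6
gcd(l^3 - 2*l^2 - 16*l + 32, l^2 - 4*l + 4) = l - 2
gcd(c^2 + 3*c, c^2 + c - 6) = c + 3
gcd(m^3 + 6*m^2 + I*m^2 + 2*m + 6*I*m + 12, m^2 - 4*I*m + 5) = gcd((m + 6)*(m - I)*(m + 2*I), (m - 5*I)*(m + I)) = 1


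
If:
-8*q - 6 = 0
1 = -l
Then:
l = -1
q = -3/4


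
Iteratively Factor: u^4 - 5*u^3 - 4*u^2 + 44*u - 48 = (u - 2)*(u^3 - 3*u^2 - 10*u + 24) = (u - 4)*(u - 2)*(u^2 + u - 6) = (u - 4)*(u - 2)^2*(u + 3)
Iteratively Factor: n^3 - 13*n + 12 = (n - 3)*(n^2 + 3*n - 4) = (n - 3)*(n - 1)*(n + 4)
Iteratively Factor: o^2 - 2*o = (o - 2)*(o)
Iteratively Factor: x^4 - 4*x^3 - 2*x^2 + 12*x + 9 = (x + 1)*(x^3 - 5*x^2 + 3*x + 9) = (x - 3)*(x + 1)*(x^2 - 2*x - 3) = (x - 3)*(x + 1)^2*(x - 3)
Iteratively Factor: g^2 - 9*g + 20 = (g - 4)*(g - 5)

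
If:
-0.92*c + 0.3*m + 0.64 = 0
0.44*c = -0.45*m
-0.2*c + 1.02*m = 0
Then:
No Solution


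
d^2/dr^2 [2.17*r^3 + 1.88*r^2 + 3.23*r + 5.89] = 13.02*r + 3.76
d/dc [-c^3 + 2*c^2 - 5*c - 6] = -3*c^2 + 4*c - 5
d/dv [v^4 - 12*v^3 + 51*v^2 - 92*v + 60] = 4*v^3 - 36*v^2 + 102*v - 92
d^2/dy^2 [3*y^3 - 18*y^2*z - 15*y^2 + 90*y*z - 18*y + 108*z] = 18*y - 36*z - 30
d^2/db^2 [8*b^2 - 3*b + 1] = 16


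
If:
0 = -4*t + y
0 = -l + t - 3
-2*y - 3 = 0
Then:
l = -27/8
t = -3/8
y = -3/2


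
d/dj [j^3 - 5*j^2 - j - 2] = 3*j^2 - 10*j - 1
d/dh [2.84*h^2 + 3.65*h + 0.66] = 5.68*h + 3.65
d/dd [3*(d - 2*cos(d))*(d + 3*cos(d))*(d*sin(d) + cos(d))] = 3*d^3*cos(d) + 6*d^2*sin(d) + 6*d^2*cos(d)^2 - 3*d^2 - 54*d*cos(d)^3 + 42*d*cos(d) + 36*sin(d)*cos(d)^2 + 3*cos(d)^2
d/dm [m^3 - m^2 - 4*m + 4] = 3*m^2 - 2*m - 4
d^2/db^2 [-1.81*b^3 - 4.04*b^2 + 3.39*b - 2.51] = -10.86*b - 8.08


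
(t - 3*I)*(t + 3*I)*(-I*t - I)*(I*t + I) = t^4 + 2*t^3 + 10*t^2 + 18*t + 9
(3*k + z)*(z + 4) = 3*k*z + 12*k + z^2 + 4*z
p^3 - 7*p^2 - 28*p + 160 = (p - 8)*(p - 4)*(p + 5)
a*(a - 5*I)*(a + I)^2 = a^4 - 3*I*a^3 + 9*a^2 + 5*I*a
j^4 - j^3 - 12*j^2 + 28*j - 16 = (j - 2)^2*(j - 1)*(j + 4)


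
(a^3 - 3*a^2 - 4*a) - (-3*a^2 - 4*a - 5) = a^3 + 5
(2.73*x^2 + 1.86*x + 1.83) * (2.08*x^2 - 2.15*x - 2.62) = 5.6784*x^4 - 2.0007*x^3 - 7.3452*x^2 - 8.8077*x - 4.7946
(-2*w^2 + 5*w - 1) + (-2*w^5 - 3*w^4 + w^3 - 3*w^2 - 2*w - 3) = -2*w^5 - 3*w^4 + w^3 - 5*w^2 + 3*w - 4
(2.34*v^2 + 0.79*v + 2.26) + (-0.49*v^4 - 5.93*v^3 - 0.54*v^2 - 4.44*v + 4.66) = -0.49*v^4 - 5.93*v^3 + 1.8*v^2 - 3.65*v + 6.92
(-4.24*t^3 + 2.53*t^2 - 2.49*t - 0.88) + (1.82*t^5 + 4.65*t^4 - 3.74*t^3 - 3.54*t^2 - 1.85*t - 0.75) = 1.82*t^5 + 4.65*t^4 - 7.98*t^3 - 1.01*t^2 - 4.34*t - 1.63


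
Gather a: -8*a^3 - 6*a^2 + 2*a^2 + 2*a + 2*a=-8*a^3 - 4*a^2 + 4*a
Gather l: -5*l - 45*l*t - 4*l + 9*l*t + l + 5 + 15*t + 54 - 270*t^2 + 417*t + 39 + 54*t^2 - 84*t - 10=l*(-36*t - 8) - 216*t^2 + 348*t + 88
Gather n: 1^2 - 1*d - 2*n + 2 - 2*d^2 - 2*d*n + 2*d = -2*d^2 + d + n*(-2*d - 2) + 3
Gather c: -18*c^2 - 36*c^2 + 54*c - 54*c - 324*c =-54*c^2 - 324*c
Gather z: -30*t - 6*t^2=-6*t^2 - 30*t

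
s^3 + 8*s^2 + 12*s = s*(s + 2)*(s + 6)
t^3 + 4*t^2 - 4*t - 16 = (t - 2)*(t + 2)*(t + 4)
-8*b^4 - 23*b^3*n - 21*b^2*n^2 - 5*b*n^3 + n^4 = (-8*b + n)*(b + n)^3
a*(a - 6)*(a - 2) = a^3 - 8*a^2 + 12*a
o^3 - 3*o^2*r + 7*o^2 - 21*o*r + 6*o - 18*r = (o + 1)*(o + 6)*(o - 3*r)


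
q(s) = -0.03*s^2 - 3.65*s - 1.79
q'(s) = -0.06*s - 3.65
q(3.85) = -16.29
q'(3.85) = -3.88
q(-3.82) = 11.72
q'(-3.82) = -3.42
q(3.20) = -13.78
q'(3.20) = -3.84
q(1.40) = -6.96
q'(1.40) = -3.73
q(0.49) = -3.59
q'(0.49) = -3.68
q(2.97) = -12.90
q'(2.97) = -3.83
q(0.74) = -4.51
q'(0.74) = -3.69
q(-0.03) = -1.68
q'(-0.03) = -3.65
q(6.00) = -24.77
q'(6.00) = -4.01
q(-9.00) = 28.63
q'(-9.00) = -3.11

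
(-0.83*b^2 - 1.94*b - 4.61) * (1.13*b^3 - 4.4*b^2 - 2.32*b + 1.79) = -0.9379*b^5 + 1.4598*b^4 + 5.2523*b^3 + 23.2991*b^2 + 7.2226*b - 8.2519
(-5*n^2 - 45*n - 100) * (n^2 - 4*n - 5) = -5*n^4 - 25*n^3 + 105*n^2 + 625*n + 500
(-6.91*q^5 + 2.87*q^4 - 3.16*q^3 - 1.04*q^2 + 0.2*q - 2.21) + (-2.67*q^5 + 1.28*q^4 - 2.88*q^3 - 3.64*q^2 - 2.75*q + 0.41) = -9.58*q^5 + 4.15*q^4 - 6.04*q^3 - 4.68*q^2 - 2.55*q - 1.8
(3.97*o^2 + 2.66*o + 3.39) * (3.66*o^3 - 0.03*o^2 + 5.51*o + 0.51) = 14.5302*o^5 + 9.6165*o^4 + 34.2023*o^3 + 16.5796*o^2 + 20.0355*o + 1.7289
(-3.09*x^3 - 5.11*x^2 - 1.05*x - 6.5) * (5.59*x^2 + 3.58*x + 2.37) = -17.2731*x^5 - 39.6271*x^4 - 31.4866*x^3 - 52.2047*x^2 - 25.7585*x - 15.405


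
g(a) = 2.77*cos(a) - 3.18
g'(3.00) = -0.39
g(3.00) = -5.92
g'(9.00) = -1.14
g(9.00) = -5.70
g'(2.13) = -2.35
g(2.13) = -4.65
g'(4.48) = 2.70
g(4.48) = -3.82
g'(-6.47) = 0.51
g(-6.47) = -0.46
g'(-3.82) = -1.74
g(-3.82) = -5.34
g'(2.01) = -2.51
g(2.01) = -4.36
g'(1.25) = -2.63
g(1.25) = -2.31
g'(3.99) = 2.08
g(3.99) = -5.01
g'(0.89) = -2.15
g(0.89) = -1.44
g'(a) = -2.77*sin(a)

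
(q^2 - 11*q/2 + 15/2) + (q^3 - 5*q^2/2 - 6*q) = q^3 - 3*q^2/2 - 23*q/2 + 15/2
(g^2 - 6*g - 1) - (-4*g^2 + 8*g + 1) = 5*g^2 - 14*g - 2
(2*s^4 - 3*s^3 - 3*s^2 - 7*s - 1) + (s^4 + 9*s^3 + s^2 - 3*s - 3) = 3*s^4 + 6*s^3 - 2*s^2 - 10*s - 4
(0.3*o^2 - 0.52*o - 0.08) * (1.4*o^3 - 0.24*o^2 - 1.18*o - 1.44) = 0.42*o^5 - 0.8*o^4 - 0.3412*o^3 + 0.2008*o^2 + 0.8432*o + 0.1152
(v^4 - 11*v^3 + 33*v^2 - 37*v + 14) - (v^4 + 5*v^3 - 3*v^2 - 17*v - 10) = -16*v^3 + 36*v^2 - 20*v + 24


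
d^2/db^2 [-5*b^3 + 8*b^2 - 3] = 16 - 30*b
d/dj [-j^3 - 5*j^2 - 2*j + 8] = -3*j^2 - 10*j - 2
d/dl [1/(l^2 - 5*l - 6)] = (5 - 2*l)/(-l^2 + 5*l + 6)^2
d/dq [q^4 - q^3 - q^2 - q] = 4*q^3 - 3*q^2 - 2*q - 1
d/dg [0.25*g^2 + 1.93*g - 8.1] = 0.5*g + 1.93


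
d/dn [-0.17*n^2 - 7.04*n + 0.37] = -0.34*n - 7.04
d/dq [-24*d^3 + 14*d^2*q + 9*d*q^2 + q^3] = 14*d^2 + 18*d*q + 3*q^2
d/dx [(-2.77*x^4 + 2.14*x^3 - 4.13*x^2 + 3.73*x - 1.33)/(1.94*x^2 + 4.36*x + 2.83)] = (-10.7476*x^5 - 32.08*x^4 - 12.6956*x^3 - 7.0744*x^2 - 18.2154*x + 16.3547)/(3.7636*x^4 + 16.9168*x^3 + 29.99*x^2 + 24.6776*x + 8.0089)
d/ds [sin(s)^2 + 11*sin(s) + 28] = (2*sin(s) + 11)*cos(s)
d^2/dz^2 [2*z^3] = 12*z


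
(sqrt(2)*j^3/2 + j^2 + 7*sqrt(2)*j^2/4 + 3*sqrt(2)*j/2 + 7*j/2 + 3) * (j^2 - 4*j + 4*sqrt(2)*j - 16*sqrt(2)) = sqrt(2)*j^5/2 - sqrt(2)*j^4/4 + 5*j^4 - 5*j^3/2 - 3*sqrt(2)*j^3/2 - 55*j^2 - 8*sqrt(2)*j^2 - 44*sqrt(2)*j - 60*j - 48*sqrt(2)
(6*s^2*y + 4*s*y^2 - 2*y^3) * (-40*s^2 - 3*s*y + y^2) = -240*s^4*y - 178*s^3*y^2 + 74*s^2*y^3 + 10*s*y^4 - 2*y^5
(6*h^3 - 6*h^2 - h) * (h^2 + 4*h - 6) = 6*h^5 + 18*h^4 - 61*h^3 + 32*h^2 + 6*h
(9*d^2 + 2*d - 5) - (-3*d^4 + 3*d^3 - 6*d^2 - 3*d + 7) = 3*d^4 - 3*d^3 + 15*d^2 + 5*d - 12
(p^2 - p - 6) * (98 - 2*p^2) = -2*p^4 + 2*p^3 + 110*p^2 - 98*p - 588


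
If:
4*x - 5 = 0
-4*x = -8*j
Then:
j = 5/8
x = 5/4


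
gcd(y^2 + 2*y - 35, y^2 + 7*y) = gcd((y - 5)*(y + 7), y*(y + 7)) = y + 7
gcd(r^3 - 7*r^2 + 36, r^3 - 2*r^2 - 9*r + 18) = r - 3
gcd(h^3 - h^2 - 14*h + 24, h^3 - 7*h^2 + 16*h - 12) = h^2 - 5*h + 6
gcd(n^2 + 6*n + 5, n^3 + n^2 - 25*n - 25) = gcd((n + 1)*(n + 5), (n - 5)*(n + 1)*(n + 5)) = n^2 + 6*n + 5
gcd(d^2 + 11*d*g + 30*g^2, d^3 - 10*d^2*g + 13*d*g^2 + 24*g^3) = 1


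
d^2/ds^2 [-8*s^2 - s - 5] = -16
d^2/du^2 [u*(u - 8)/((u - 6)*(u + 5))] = 2*(-7*u^3 + 90*u^2 - 720*u + 1140)/(u^6 - 3*u^5 - 87*u^4 + 179*u^3 + 2610*u^2 - 2700*u - 27000)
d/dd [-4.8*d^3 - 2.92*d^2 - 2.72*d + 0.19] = -14.4*d^2 - 5.84*d - 2.72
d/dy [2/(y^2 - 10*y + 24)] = 4*(5 - y)/(y^2 - 10*y + 24)^2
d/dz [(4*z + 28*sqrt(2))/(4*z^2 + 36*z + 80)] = (z^2 + 9*z - (z + 7*sqrt(2))*(2*z + 9) + 20)/(z^2 + 9*z + 20)^2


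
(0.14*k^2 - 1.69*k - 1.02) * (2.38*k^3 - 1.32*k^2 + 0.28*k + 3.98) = 0.3332*k^5 - 4.207*k^4 - 0.1576*k^3 + 1.4304*k^2 - 7.0118*k - 4.0596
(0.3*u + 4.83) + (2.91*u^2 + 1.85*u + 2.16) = 2.91*u^2 + 2.15*u + 6.99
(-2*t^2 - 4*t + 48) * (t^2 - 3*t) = -2*t^4 + 2*t^3 + 60*t^2 - 144*t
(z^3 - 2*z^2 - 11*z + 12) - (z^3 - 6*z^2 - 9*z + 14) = 4*z^2 - 2*z - 2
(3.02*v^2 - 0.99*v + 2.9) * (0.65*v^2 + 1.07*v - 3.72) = 1.963*v^4 + 2.5879*v^3 - 10.4087*v^2 + 6.7858*v - 10.788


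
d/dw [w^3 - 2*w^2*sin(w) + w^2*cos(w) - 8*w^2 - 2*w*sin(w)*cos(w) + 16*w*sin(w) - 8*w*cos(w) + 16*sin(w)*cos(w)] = -w^2*sin(w) - 2*w^2*cos(w) + 3*w^2 + 4*w*sin(w) + 18*w*cos(w) - 2*w*cos(2*w) - 16*w + 16*sin(w) - sin(2*w) - 8*cos(w) + 16*cos(2*w)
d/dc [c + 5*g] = 1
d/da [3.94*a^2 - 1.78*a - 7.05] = 7.88*a - 1.78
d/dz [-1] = 0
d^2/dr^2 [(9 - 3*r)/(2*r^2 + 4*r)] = 3*(r*(r + 2)*(3*r - 1) - 4*(r - 3)*(r + 1)^2)/(r^3*(r + 2)^3)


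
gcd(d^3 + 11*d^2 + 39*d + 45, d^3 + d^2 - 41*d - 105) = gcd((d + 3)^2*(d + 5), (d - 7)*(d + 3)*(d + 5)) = d^2 + 8*d + 15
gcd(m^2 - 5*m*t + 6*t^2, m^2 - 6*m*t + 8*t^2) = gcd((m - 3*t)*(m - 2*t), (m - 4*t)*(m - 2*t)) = -m + 2*t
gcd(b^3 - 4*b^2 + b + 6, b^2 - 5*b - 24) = 1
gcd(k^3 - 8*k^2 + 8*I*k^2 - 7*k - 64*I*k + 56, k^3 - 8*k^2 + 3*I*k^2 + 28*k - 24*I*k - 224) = k^2 + k*(-8 + 7*I) - 56*I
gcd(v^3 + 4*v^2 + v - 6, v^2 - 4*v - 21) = v + 3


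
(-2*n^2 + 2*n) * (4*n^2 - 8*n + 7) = -8*n^4 + 24*n^3 - 30*n^2 + 14*n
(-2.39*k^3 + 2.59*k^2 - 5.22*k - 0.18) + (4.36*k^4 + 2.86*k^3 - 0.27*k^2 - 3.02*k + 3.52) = 4.36*k^4 + 0.47*k^3 + 2.32*k^2 - 8.24*k + 3.34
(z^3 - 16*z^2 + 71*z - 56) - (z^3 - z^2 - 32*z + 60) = -15*z^2 + 103*z - 116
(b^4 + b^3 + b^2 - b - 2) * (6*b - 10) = 6*b^5 - 4*b^4 - 4*b^3 - 16*b^2 - 2*b + 20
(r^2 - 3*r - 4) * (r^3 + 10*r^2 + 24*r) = r^5 + 7*r^4 - 10*r^3 - 112*r^2 - 96*r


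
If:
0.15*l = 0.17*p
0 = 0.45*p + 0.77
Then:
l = -1.94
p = -1.71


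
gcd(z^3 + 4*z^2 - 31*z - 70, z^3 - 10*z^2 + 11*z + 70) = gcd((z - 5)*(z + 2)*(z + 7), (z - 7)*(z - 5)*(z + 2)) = z^2 - 3*z - 10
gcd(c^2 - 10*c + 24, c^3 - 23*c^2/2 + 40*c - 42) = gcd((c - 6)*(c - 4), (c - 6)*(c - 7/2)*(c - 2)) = c - 6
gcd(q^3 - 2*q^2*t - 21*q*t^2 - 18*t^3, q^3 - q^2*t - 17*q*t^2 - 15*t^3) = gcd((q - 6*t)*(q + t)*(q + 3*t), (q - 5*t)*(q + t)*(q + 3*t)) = q^2 + 4*q*t + 3*t^2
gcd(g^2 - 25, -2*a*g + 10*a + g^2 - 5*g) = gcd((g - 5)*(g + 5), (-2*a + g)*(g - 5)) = g - 5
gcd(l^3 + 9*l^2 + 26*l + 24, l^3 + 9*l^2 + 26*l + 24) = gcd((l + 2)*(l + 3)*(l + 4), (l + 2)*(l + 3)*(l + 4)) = l^3 + 9*l^2 + 26*l + 24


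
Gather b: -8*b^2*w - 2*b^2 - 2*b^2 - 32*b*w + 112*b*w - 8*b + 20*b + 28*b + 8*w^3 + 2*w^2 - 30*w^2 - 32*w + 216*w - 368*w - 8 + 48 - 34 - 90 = b^2*(-8*w - 4) + b*(80*w + 40) + 8*w^3 - 28*w^2 - 184*w - 84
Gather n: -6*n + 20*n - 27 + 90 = 14*n + 63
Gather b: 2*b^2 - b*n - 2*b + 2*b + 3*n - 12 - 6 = 2*b^2 - b*n + 3*n - 18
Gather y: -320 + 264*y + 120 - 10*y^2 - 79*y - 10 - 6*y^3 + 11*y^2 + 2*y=-6*y^3 + y^2 + 187*y - 210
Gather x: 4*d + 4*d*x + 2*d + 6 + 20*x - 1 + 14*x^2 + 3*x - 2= 6*d + 14*x^2 + x*(4*d + 23) + 3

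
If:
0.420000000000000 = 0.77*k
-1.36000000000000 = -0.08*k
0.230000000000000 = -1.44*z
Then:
No Solution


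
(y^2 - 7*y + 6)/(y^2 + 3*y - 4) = (y - 6)/(y + 4)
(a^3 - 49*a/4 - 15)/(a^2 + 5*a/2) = a - 5/2 - 6/a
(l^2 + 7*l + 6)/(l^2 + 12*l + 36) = (l + 1)/(l + 6)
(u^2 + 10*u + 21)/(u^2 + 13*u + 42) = (u + 3)/(u + 6)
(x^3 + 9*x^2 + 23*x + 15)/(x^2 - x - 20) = (x^3 + 9*x^2 + 23*x + 15)/(x^2 - x - 20)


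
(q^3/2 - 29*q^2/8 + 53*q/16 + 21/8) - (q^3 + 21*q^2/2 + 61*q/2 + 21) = -q^3/2 - 113*q^2/8 - 435*q/16 - 147/8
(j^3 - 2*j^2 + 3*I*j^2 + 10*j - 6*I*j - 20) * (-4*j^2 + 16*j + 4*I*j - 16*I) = -4*j^5 + 24*j^4 - 8*I*j^4 - 84*j^3 + 48*I*j^3 + 312*j^2 - 24*I*j^2 - 416*j - 240*I*j + 320*I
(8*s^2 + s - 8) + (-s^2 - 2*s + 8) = 7*s^2 - s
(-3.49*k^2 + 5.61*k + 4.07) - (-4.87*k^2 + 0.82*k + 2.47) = 1.38*k^2 + 4.79*k + 1.6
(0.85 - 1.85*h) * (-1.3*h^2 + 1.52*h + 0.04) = 2.405*h^3 - 3.917*h^2 + 1.218*h + 0.034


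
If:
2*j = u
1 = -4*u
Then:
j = -1/8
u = -1/4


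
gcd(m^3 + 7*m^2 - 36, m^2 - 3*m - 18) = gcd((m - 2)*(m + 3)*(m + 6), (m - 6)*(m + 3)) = m + 3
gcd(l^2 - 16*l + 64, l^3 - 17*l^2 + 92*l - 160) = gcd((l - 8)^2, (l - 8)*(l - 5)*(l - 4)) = l - 8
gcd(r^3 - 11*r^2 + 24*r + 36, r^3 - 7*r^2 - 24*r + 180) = r^2 - 12*r + 36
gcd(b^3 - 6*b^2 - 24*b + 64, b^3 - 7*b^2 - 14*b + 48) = b^2 - 10*b + 16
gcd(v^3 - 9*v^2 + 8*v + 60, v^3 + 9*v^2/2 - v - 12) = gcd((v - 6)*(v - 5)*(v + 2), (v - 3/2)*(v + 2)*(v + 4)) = v + 2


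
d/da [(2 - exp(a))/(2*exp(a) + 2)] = -3/(8*cosh(a/2)^2)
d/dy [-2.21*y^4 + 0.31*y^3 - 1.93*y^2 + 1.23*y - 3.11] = -8.84*y^3 + 0.93*y^2 - 3.86*y + 1.23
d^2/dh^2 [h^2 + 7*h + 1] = 2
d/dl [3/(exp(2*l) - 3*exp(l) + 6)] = (9 - 6*exp(l))*exp(l)/(exp(2*l) - 3*exp(l) + 6)^2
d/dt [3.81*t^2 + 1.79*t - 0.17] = 7.62*t + 1.79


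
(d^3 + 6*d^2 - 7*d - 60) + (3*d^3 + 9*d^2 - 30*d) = 4*d^3 + 15*d^2 - 37*d - 60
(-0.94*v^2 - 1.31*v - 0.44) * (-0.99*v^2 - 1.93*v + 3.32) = 0.9306*v^4 + 3.1111*v^3 - 0.156899999999999*v^2 - 3.5*v - 1.4608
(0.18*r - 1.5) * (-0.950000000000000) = 1.425 - 0.171*r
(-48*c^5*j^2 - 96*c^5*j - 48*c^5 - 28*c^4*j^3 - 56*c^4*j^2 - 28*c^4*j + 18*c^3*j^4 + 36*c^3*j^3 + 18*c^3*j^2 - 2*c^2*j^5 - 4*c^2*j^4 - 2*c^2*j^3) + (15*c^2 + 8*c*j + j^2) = -48*c^5*j^2 - 96*c^5*j - 48*c^5 - 28*c^4*j^3 - 56*c^4*j^2 - 28*c^4*j + 18*c^3*j^4 + 36*c^3*j^3 + 18*c^3*j^2 - 2*c^2*j^5 - 4*c^2*j^4 - 2*c^2*j^3 + 15*c^2 + 8*c*j + j^2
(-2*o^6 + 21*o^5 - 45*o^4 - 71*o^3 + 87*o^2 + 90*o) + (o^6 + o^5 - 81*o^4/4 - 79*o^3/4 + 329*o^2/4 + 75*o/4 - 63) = -o^6 + 22*o^5 - 261*o^4/4 - 363*o^3/4 + 677*o^2/4 + 435*o/4 - 63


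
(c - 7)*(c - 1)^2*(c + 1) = c^4 - 8*c^3 + 6*c^2 + 8*c - 7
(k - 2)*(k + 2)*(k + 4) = k^3 + 4*k^2 - 4*k - 16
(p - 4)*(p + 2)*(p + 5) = p^3 + 3*p^2 - 18*p - 40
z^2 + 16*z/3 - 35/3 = (z - 5/3)*(z + 7)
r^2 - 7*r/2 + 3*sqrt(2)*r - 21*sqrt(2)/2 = (r - 7/2)*(r + 3*sqrt(2))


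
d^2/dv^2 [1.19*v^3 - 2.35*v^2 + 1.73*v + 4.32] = 7.14*v - 4.7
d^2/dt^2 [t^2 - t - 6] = 2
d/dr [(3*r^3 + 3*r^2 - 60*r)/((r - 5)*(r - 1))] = 3*(r^4 - 12*r^3 + 29*r^2 + 10*r - 100)/(r^4 - 12*r^3 + 46*r^2 - 60*r + 25)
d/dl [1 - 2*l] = -2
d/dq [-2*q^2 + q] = 1 - 4*q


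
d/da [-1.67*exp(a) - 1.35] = -1.67*exp(a)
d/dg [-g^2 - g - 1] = -2*g - 1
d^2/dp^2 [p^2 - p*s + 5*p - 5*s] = 2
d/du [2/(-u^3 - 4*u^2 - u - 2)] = 2*(3*u^2 + 8*u + 1)/(u^3 + 4*u^2 + u + 2)^2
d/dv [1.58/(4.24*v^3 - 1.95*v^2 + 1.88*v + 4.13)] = (-20.0976*v^2 + 6.162*v - 2.9704)/(4.24*v^3 - 1.95*v^2 + 1.88*v + 4.13)^2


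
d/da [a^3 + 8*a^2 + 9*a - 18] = 3*a^2 + 16*a + 9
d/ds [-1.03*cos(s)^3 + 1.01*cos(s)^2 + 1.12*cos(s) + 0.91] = (3.09*cos(s)^2 - 2.02*cos(s) - 1.12)*sin(s)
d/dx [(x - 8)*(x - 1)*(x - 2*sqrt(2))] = 3*x^2 - 18*x - 4*sqrt(2)*x + 8 + 18*sqrt(2)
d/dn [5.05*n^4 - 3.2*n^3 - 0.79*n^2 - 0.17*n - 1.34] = 20.2*n^3 - 9.6*n^2 - 1.58*n - 0.17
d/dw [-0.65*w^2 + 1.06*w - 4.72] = 1.06 - 1.3*w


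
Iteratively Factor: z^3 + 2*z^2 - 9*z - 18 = (z - 3)*(z^2 + 5*z + 6) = (z - 3)*(z + 2)*(z + 3)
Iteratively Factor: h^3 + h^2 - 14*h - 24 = (h - 4)*(h^2 + 5*h + 6) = (h - 4)*(h + 3)*(h + 2)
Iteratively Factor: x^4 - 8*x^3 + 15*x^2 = (x - 5)*(x^3 - 3*x^2) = x*(x - 5)*(x^2 - 3*x) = x^2*(x - 5)*(x - 3)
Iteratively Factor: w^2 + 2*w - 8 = (w + 4)*(w - 2)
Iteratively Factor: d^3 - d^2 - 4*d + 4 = (d - 1)*(d^2 - 4) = (d - 1)*(d + 2)*(d - 2)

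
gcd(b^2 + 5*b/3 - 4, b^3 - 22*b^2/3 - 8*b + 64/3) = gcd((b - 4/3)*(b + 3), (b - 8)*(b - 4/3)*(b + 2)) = b - 4/3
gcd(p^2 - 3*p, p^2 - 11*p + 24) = p - 3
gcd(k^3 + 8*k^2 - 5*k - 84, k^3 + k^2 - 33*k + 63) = k^2 + 4*k - 21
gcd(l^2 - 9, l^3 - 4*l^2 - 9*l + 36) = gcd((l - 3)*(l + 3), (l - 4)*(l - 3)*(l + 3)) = l^2 - 9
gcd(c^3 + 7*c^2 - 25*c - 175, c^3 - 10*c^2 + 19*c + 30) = c - 5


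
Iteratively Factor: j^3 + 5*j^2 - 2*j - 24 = (j - 2)*(j^2 + 7*j + 12) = (j - 2)*(j + 3)*(j + 4)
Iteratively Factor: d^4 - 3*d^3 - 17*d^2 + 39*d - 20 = (d - 1)*(d^3 - 2*d^2 - 19*d + 20) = (d - 1)*(d + 4)*(d^2 - 6*d + 5) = (d - 1)^2*(d + 4)*(d - 5)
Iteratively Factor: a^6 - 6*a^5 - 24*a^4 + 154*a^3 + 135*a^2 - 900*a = (a - 5)*(a^5 - a^4 - 29*a^3 + 9*a^2 + 180*a) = a*(a - 5)*(a^4 - a^3 - 29*a^2 + 9*a + 180) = a*(a - 5)*(a + 3)*(a^3 - 4*a^2 - 17*a + 60) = a*(a - 5)^2*(a + 3)*(a^2 + a - 12) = a*(a - 5)^2*(a + 3)*(a + 4)*(a - 3)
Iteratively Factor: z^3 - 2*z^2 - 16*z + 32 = (z - 4)*(z^2 + 2*z - 8) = (z - 4)*(z + 4)*(z - 2)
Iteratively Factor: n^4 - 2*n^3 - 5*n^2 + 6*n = (n + 2)*(n^3 - 4*n^2 + 3*n) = n*(n + 2)*(n^2 - 4*n + 3) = n*(n - 1)*(n + 2)*(n - 3)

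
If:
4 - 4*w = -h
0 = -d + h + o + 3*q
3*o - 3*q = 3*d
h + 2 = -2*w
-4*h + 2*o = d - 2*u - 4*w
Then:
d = -2*u - 40/3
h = -8/3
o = -2*u - 38/3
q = 2/3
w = 1/3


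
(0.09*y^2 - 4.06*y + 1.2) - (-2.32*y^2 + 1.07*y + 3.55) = 2.41*y^2 - 5.13*y - 2.35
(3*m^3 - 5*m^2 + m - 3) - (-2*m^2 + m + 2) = 3*m^3 - 3*m^2 - 5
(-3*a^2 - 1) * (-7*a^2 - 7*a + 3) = 21*a^4 + 21*a^3 - 2*a^2 + 7*a - 3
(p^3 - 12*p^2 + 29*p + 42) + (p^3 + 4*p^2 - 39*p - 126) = 2*p^3 - 8*p^2 - 10*p - 84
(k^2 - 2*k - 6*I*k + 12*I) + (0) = k^2 - 2*k - 6*I*k + 12*I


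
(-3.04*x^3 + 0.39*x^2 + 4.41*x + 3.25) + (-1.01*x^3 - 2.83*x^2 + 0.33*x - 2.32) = -4.05*x^3 - 2.44*x^2 + 4.74*x + 0.93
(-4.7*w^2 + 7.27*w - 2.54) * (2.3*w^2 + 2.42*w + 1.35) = -10.81*w^4 + 5.347*w^3 + 5.4064*w^2 + 3.6677*w - 3.429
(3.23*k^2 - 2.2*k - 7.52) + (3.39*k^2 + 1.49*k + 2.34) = 6.62*k^2 - 0.71*k - 5.18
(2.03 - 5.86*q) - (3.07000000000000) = -5.86*q - 1.04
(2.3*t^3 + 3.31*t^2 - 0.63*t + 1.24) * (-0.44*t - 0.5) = -1.012*t^4 - 2.6064*t^3 - 1.3778*t^2 - 0.2306*t - 0.62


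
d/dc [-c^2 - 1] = -2*c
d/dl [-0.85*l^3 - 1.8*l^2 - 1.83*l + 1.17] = -2.55*l^2 - 3.6*l - 1.83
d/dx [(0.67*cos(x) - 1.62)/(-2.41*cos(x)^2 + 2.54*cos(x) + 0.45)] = (-1.6147*cos(x)^2 + 7.8084*cos(x) - 4.4163)*sin(x)/(5.8081*cos(x)^4 - 12.2428*cos(x)^3 + 4.2826*cos(x)^2 + 2.286*cos(x) + 0.2025)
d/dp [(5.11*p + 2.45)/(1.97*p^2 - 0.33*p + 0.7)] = (-10.0667*p^2 - 9.653*p + 4.3855)/(3.8809*p^4 - 1.3002*p^3 + 2.8669*p^2 - 0.462*p + 0.49)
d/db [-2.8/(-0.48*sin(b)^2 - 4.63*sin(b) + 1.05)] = -(2.688*sin(b) + 12.964)*cos(b)/(0.48*sin(b)^2 + 4.63*sin(b) - 1.05)^2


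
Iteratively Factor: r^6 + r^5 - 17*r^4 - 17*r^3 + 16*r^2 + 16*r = (r - 4)*(r^5 + 5*r^4 + 3*r^3 - 5*r^2 - 4*r) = (r - 4)*(r + 4)*(r^4 + r^3 - r^2 - r) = (r - 4)*(r + 1)*(r + 4)*(r^3 - r) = (r - 4)*(r + 1)^2*(r + 4)*(r^2 - r) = (r - 4)*(r - 1)*(r + 1)^2*(r + 4)*(r)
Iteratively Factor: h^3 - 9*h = (h)*(h^2 - 9) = h*(h - 3)*(h + 3)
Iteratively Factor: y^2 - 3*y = (y)*(y - 3)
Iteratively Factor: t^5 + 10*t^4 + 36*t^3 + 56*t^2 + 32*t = (t + 2)*(t^4 + 8*t^3 + 20*t^2 + 16*t) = (t + 2)^2*(t^3 + 6*t^2 + 8*t) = (t + 2)^2*(t + 4)*(t^2 + 2*t) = t*(t + 2)^2*(t + 4)*(t + 2)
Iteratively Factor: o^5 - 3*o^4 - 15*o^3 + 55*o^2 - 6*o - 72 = (o + 4)*(o^4 - 7*o^3 + 13*o^2 + 3*o - 18) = (o - 3)*(o + 4)*(o^3 - 4*o^2 + o + 6) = (o - 3)*(o - 2)*(o + 4)*(o^2 - 2*o - 3) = (o - 3)^2*(o - 2)*(o + 4)*(o + 1)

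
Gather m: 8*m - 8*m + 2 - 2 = 0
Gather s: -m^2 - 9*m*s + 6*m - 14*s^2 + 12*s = -m^2 + 6*m - 14*s^2 + s*(12 - 9*m)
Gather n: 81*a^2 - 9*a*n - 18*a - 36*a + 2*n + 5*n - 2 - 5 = 81*a^2 - 54*a + n*(7 - 9*a) - 7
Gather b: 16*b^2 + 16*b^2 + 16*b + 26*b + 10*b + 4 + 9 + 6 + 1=32*b^2 + 52*b + 20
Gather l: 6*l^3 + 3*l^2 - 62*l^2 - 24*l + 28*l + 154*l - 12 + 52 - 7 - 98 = 6*l^3 - 59*l^2 + 158*l - 65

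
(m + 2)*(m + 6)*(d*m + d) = d*m^3 + 9*d*m^2 + 20*d*m + 12*d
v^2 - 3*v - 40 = (v - 8)*(v + 5)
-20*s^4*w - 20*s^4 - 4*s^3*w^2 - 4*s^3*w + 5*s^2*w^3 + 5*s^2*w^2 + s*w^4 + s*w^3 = (-2*s + w)*(2*s + w)*(5*s + w)*(s*w + s)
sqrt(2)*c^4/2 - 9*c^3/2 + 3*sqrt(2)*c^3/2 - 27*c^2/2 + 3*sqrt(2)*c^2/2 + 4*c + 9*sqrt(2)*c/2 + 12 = (c + 3)*(c - 4*sqrt(2))*(c - sqrt(2))*(sqrt(2)*c/2 + 1/2)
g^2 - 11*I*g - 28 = (g - 7*I)*(g - 4*I)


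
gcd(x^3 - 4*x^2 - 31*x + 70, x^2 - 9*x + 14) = x^2 - 9*x + 14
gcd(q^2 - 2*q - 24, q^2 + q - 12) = q + 4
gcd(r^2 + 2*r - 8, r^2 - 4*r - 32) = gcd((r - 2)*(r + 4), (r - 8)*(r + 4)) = r + 4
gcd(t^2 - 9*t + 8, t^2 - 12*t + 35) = 1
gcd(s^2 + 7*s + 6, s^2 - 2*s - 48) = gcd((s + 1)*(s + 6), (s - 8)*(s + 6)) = s + 6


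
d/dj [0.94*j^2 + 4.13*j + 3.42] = 1.88*j + 4.13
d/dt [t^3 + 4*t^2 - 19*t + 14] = 3*t^2 + 8*t - 19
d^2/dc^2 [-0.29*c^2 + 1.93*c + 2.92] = -0.580000000000000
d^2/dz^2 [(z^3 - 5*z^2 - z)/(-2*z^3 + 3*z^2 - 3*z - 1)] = 4*(7*z^6 + 15*z^5 - 48*z^4 - 17*z^3 + 12*z^2 + 3*z + 1)/(8*z^9 - 36*z^8 + 90*z^7 - 123*z^6 + 99*z^5 - 18*z^4 - 21*z^3 + 18*z^2 + 9*z + 1)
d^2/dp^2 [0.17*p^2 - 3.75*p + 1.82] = 0.340000000000000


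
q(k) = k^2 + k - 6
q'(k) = 2*k + 1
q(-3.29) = 1.53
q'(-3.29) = -5.58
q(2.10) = 0.51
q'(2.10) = 5.20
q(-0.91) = -6.08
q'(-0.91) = -0.82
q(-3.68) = 3.86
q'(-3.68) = -6.36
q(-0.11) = -6.10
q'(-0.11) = 0.78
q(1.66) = -1.58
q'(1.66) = 4.32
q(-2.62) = -1.76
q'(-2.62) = -4.24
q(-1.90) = -4.29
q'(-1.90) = -2.80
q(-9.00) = 66.00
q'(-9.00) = -17.00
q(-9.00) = 66.00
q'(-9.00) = -17.00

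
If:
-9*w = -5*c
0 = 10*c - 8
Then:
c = 4/5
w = 4/9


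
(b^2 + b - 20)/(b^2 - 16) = (b + 5)/(b + 4)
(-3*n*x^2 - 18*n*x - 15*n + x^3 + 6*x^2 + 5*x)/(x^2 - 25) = (-3*n*x - 3*n + x^2 + x)/(x - 5)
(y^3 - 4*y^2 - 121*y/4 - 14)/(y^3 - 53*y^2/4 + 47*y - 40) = (4*y^2 + 16*y + 7)/(4*y^2 - 21*y + 20)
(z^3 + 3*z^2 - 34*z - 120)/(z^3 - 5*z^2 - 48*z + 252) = (z^2 + 9*z + 20)/(z^2 + z - 42)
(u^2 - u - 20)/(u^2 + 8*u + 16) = (u - 5)/(u + 4)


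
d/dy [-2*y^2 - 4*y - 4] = -4*y - 4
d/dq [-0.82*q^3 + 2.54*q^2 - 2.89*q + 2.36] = -2.46*q^2 + 5.08*q - 2.89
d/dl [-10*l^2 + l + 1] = 1 - 20*l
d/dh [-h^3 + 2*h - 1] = 2 - 3*h^2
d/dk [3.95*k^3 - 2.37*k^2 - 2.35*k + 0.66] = 11.85*k^2 - 4.74*k - 2.35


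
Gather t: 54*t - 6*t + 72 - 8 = 48*t + 64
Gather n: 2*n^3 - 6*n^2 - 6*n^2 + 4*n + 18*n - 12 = 2*n^3 - 12*n^2 + 22*n - 12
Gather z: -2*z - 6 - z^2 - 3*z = -z^2 - 5*z - 6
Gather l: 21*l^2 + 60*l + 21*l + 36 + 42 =21*l^2 + 81*l + 78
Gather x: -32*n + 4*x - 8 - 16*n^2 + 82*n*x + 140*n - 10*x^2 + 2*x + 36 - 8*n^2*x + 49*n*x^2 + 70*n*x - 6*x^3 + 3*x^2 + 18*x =-16*n^2 + 108*n - 6*x^3 + x^2*(49*n - 7) + x*(-8*n^2 + 152*n + 24) + 28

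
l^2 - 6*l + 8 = (l - 4)*(l - 2)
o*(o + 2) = o^2 + 2*o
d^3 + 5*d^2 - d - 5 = (d - 1)*(d + 1)*(d + 5)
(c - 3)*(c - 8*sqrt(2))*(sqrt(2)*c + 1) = sqrt(2)*c^3 - 15*c^2 - 3*sqrt(2)*c^2 - 8*sqrt(2)*c + 45*c + 24*sqrt(2)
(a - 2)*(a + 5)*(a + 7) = a^3 + 10*a^2 + 11*a - 70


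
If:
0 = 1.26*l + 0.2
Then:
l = -0.16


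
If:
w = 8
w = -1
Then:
No Solution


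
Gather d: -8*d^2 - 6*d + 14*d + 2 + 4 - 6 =-8*d^2 + 8*d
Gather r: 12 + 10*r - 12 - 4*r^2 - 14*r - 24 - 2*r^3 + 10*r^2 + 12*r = -2*r^3 + 6*r^2 + 8*r - 24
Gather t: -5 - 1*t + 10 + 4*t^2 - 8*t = 4*t^2 - 9*t + 5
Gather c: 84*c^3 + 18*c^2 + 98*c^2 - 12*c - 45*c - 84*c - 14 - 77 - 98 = 84*c^3 + 116*c^2 - 141*c - 189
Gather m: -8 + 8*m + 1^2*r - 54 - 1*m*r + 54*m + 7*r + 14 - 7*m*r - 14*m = m*(48 - 8*r) + 8*r - 48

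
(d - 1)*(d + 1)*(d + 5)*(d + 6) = d^4 + 11*d^3 + 29*d^2 - 11*d - 30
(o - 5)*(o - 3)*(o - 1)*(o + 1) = o^4 - 8*o^3 + 14*o^2 + 8*o - 15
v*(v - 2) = v^2 - 2*v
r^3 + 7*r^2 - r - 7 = (r - 1)*(r + 1)*(r + 7)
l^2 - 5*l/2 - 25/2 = (l - 5)*(l + 5/2)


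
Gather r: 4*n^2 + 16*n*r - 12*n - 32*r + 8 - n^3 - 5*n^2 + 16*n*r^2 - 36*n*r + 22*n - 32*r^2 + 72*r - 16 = -n^3 - n^2 + 10*n + r^2*(16*n - 32) + r*(40 - 20*n) - 8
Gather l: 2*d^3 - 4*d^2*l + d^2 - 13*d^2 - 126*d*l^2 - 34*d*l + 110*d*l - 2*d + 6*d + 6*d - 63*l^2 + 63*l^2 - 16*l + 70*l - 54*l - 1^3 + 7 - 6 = 2*d^3 - 12*d^2 - 126*d*l^2 + 10*d + l*(-4*d^2 + 76*d)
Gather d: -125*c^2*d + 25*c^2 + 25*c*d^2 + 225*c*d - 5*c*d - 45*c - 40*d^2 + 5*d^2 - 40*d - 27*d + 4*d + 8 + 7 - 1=25*c^2 - 45*c + d^2*(25*c - 35) + d*(-125*c^2 + 220*c - 63) + 14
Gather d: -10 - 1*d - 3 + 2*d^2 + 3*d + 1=2*d^2 + 2*d - 12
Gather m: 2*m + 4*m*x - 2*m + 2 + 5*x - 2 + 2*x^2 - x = 4*m*x + 2*x^2 + 4*x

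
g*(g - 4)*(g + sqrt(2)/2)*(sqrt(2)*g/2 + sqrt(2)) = sqrt(2)*g^4/2 - sqrt(2)*g^3 + g^3/2 - 4*sqrt(2)*g^2 - g^2 - 4*g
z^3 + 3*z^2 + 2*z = z*(z + 1)*(z + 2)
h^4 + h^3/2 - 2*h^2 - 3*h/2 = h*(h - 3/2)*(h + 1)^2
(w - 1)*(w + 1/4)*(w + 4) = w^3 + 13*w^2/4 - 13*w/4 - 1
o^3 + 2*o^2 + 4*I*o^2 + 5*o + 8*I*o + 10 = (o + 2)*(o - I)*(o + 5*I)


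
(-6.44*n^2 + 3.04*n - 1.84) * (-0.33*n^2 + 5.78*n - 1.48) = 2.1252*n^4 - 38.2264*n^3 + 27.7096*n^2 - 15.1344*n + 2.7232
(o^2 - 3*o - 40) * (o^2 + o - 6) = o^4 - 2*o^3 - 49*o^2 - 22*o + 240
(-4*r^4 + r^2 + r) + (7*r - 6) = -4*r^4 + r^2 + 8*r - 6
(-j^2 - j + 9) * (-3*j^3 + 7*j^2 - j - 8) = 3*j^5 - 4*j^4 - 33*j^3 + 72*j^2 - j - 72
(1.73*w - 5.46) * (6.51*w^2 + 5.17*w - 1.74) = 11.2623*w^3 - 26.6005*w^2 - 31.2384*w + 9.5004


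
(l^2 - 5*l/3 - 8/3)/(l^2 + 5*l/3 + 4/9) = 3*(3*l^2 - 5*l - 8)/(9*l^2 + 15*l + 4)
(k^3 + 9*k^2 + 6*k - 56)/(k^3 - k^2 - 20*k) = (k^2 + 5*k - 14)/(k*(k - 5))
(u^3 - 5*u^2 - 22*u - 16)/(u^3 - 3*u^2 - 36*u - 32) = (u + 2)/(u + 4)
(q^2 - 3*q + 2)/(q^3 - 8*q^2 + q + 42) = (q^2 - 3*q + 2)/(q^3 - 8*q^2 + q + 42)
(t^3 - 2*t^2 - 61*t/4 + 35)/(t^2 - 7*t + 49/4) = (2*t^2 + 3*t - 20)/(2*t - 7)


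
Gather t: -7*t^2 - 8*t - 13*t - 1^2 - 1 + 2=-7*t^2 - 21*t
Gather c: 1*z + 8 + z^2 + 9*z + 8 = z^2 + 10*z + 16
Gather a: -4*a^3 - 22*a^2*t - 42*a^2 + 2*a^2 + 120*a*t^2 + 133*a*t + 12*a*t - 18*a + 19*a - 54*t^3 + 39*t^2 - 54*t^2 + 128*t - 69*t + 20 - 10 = -4*a^3 + a^2*(-22*t - 40) + a*(120*t^2 + 145*t + 1) - 54*t^3 - 15*t^2 + 59*t + 10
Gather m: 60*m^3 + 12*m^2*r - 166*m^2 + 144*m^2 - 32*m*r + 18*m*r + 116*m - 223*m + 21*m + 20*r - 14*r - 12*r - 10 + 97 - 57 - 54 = 60*m^3 + m^2*(12*r - 22) + m*(-14*r - 86) - 6*r - 24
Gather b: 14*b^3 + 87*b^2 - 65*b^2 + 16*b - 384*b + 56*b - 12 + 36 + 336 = 14*b^3 + 22*b^2 - 312*b + 360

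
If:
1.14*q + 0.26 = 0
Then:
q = -0.23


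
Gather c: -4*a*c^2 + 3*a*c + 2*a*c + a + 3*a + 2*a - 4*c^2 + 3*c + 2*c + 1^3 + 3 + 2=6*a + c^2*(-4*a - 4) + c*(5*a + 5) + 6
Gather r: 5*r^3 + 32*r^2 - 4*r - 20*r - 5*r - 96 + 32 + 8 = 5*r^3 + 32*r^2 - 29*r - 56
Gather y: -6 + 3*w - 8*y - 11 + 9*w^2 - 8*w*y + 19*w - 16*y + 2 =9*w^2 + 22*w + y*(-8*w - 24) - 15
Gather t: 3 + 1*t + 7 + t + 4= 2*t + 14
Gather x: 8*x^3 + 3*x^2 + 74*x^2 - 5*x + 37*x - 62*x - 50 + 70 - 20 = 8*x^3 + 77*x^2 - 30*x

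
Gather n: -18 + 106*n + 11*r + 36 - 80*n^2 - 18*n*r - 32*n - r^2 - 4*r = -80*n^2 + n*(74 - 18*r) - r^2 + 7*r + 18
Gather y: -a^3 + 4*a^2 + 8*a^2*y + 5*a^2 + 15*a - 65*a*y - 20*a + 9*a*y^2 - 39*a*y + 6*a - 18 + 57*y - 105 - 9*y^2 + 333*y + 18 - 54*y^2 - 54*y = -a^3 + 9*a^2 + a + y^2*(9*a - 63) + y*(8*a^2 - 104*a + 336) - 105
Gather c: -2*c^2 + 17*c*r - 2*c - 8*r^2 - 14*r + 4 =-2*c^2 + c*(17*r - 2) - 8*r^2 - 14*r + 4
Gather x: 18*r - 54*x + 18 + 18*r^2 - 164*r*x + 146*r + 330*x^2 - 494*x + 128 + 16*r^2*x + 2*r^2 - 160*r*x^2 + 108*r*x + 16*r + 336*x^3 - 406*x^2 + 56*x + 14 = 20*r^2 + 180*r + 336*x^3 + x^2*(-160*r - 76) + x*(16*r^2 - 56*r - 492) + 160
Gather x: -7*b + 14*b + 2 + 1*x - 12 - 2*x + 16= 7*b - x + 6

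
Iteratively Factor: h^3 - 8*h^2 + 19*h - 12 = (h - 4)*(h^2 - 4*h + 3) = (h - 4)*(h - 3)*(h - 1)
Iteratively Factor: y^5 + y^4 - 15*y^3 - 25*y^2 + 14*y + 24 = (y - 1)*(y^4 + 2*y^3 - 13*y^2 - 38*y - 24) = (y - 4)*(y - 1)*(y^3 + 6*y^2 + 11*y + 6) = (y - 4)*(y - 1)*(y + 2)*(y^2 + 4*y + 3) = (y - 4)*(y - 1)*(y + 1)*(y + 2)*(y + 3)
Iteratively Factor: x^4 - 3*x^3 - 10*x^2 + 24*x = (x)*(x^3 - 3*x^2 - 10*x + 24) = x*(x + 3)*(x^2 - 6*x + 8) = x*(x - 2)*(x + 3)*(x - 4)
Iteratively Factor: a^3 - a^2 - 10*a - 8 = (a + 2)*(a^2 - 3*a - 4) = (a + 1)*(a + 2)*(a - 4)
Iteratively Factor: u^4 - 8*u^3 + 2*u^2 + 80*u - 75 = (u - 5)*(u^3 - 3*u^2 - 13*u + 15) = (u - 5)*(u + 3)*(u^2 - 6*u + 5) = (u - 5)*(u - 1)*(u + 3)*(u - 5)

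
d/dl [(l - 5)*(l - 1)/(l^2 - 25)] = 6/(l^2 + 10*l + 25)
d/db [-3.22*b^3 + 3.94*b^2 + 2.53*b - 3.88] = -9.66*b^2 + 7.88*b + 2.53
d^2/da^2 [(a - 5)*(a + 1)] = 2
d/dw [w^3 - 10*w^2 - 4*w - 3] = 3*w^2 - 20*w - 4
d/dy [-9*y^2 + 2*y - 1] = 2 - 18*y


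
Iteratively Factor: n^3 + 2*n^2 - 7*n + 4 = (n - 1)*(n^2 + 3*n - 4) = (n - 1)^2*(n + 4)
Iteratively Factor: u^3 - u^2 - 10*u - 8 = (u + 2)*(u^2 - 3*u - 4) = (u - 4)*(u + 2)*(u + 1)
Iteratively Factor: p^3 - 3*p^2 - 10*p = (p - 5)*(p^2 + 2*p) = (p - 5)*(p + 2)*(p)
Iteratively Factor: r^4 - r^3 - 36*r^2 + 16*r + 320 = (r - 5)*(r^3 + 4*r^2 - 16*r - 64) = (r - 5)*(r + 4)*(r^2 - 16) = (r - 5)*(r + 4)^2*(r - 4)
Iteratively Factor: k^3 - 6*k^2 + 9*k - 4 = (k - 1)*(k^2 - 5*k + 4) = (k - 1)^2*(k - 4)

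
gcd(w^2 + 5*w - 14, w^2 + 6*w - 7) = w + 7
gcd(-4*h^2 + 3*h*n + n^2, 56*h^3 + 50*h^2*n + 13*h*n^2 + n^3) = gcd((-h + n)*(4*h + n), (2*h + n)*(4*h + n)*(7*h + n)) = 4*h + n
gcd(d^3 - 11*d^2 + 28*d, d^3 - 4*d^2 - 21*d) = d^2 - 7*d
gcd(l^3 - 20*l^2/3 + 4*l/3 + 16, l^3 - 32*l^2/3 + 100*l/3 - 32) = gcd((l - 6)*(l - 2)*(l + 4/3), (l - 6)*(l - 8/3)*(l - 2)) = l^2 - 8*l + 12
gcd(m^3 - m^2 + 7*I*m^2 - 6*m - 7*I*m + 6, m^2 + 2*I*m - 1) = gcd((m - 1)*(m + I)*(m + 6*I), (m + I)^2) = m + I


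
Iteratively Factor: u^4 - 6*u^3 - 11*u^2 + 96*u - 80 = (u + 4)*(u^3 - 10*u^2 + 29*u - 20) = (u - 4)*(u + 4)*(u^2 - 6*u + 5) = (u - 4)*(u - 1)*(u + 4)*(u - 5)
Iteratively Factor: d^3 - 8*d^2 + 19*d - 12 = (d - 3)*(d^2 - 5*d + 4) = (d - 3)*(d - 1)*(d - 4)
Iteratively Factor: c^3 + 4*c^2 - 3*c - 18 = (c + 3)*(c^2 + c - 6) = (c - 2)*(c + 3)*(c + 3)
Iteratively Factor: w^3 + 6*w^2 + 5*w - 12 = (w - 1)*(w^2 + 7*w + 12) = (w - 1)*(w + 3)*(w + 4)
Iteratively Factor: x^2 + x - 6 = (x - 2)*(x + 3)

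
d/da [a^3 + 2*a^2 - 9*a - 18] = 3*a^2 + 4*a - 9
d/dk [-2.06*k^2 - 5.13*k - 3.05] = -4.12*k - 5.13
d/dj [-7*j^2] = -14*j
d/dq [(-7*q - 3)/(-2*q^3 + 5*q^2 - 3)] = (14*q^3 - 35*q^2 - 2*q*(3*q - 5)*(7*q + 3) + 21)/(2*q^3 - 5*q^2 + 3)^2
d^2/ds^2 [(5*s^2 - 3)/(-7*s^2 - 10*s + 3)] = 4*(175*s^3 + 63*s^2 + 315*s + 159)/(343*s^6 + 1470*s^5 + 1659*s^4 - 260*s^3 - 711*s^2 + 270*s - 27)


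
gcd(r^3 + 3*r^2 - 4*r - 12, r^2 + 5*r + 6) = r^2 + 5*r + 6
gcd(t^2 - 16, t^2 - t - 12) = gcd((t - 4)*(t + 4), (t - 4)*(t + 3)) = t - 4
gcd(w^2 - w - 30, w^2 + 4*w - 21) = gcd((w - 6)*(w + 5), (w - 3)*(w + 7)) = 1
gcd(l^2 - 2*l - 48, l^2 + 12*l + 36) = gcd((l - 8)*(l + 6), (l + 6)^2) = l + 6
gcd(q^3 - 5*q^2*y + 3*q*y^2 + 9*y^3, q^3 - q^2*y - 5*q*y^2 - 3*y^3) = -q^2 + 2*q*y + 3*y^2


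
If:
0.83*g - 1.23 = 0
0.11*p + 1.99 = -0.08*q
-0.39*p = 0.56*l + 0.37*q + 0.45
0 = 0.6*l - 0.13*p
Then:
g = 1.48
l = 734.19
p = 3388.55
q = -4684.13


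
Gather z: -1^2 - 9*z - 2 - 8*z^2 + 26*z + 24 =-8*z^2 + 17*z + 21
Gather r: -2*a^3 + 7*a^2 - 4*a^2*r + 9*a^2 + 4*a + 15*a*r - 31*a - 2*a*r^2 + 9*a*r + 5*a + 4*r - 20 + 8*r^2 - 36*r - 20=-2*a^3 + 16*a^2 - 22*a + r^2*(8 - 2*a) + r*(-4*a^2 + 24*a - 32) - 40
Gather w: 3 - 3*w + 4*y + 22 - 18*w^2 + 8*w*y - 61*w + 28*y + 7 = -18*w^2 + w*(8*y - 64) + 32*y + 32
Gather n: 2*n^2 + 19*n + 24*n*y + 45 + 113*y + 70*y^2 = 2*n^2 + n*(24*y + 19) + 70*y^2 + 113*y + 45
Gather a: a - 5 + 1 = a - 4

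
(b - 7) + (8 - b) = 1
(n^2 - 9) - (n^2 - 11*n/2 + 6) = 11*n/2 - 15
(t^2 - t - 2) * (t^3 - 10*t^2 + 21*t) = t^5 - 11*t^4 + 29*t^3 - t^2 - 42*t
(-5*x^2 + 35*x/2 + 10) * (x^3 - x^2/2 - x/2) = -5*x^5 + 20*x^4 + 15*x^3/4 - 55*x^2/4 - 5*x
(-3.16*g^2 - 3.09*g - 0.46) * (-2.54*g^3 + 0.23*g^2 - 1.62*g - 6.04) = 8.0264*g^5 + 7.1218*g^4 + 5.5769*g^3 + 23.9864*g^2 + 19.4088*g + 2.7784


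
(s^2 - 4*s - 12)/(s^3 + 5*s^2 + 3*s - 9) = (s^2 - 4*s - 12)/(s^3 + 5*s^2 + 3*s - 9)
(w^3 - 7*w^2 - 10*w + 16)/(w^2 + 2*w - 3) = (w^2 - 6*w - 16)/(w + 3)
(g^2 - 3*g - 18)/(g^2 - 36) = (g + 3)/(g + 6)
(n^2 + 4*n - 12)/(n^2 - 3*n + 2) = (n + 6)/(n - 1)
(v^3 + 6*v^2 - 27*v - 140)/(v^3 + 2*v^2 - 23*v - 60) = (v + 7)/(v + 3)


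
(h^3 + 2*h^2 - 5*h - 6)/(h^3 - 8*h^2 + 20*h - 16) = (h^2 + 4*h + 3)/(h^2 - 6*h + 8)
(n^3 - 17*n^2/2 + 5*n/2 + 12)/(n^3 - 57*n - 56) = (n - 3/2)/(n + 7)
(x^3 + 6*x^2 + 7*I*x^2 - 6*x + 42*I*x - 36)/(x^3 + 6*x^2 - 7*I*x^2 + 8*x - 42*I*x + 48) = (x + 6*I)/(x - 8*I)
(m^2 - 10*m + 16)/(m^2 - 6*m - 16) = (m - 2)/(m + 2)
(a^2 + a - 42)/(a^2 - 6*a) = (a + 7)/a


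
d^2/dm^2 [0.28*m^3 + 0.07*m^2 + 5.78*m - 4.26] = 1.68*m + 0.14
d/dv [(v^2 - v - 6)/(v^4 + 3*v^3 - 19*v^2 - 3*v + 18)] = 2*(-v^3 - 6*v^2 - 12*v - 2)/(v^6 + 12*v^5 + 34*v^4 - 24*v^3 - 71*v^2 + 12*v + 36)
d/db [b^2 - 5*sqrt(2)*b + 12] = 2*b - 5*sqrt(2)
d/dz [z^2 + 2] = 2*z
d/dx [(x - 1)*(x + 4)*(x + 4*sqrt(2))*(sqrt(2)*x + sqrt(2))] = 4*sqrt(2)*x^3 + 12*sqrt(2)*x^2 + 24*x^2 - 2*sqrt(2)*x + 64*x - 8 - 4*sqrt(2)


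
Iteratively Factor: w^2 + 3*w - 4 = (w - 1)*(w + 4)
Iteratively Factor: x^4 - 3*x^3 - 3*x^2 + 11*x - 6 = (x - 1)*(x^3 - 2*x^2 - 5*x + 6) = (x - 3)*(x - 1)*(x^2 + x - 2) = (x - 3)*(x - 1)*(x + 2)*(x - 1)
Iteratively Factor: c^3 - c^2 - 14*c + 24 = (c + 4)*(c^2 - 5*c + 6) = (c - 2)*(c + 4)*(c - 3)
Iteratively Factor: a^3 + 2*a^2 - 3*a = (a)*(a^2 + 2*a - 3) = a*(a + 3)*(a - 1)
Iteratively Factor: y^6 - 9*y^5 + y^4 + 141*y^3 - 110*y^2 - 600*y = (y + 2)*(y^5 - 11*y^4 + 23*y^3 + 95*y^2 - 300*y) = (y + 2)*(y + 3)*(y^4 - 14*y^3 + 65*y^2 - 100*y) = (y - 5)*(y + 2)*(y + 3)*(y^3 - 9*y^2 + 20*y) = (y - 5)^2*(y + 2)*(y + 3)*(y^2 - 4*y) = y*(y - 5)^2*(y + 2)*(y + 3)*(y - 4)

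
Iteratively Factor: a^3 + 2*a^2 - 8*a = (a + 4)*(a^2 - 2*a) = a*(a + 4)*(a - 2)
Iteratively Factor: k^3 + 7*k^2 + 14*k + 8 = (k + 2)*(k^2 + 5*k + 4) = (k + 2)*(k + 4)*(k + 1)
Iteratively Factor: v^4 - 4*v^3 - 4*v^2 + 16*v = (v - 2)*(v^3 - 2*v^2 - 8*v) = v*(v - 2)*(v^2 - 2*v - 8) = v*(v - 4)*(v - 2)*(v + 2)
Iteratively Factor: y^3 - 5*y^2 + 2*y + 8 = (y + 1)*(y^2 - 6*y + 8) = (y - 4)*(y + 1)*(y - 2)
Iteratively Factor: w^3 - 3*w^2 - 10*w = (w - 5)*(w^2 + 2*w) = w*(w - 5)*(w + 2)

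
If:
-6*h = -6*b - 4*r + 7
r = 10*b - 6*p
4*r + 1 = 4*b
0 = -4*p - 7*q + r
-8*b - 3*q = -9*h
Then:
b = 331/256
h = 631/768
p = 3043/1536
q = -755/768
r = 267/256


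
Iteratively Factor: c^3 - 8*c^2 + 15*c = (c - 3)*(c^2 - 5*c) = (c - 5)*(c - 3)*(c)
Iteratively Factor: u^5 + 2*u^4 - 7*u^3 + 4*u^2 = (u - 1)*(u^4 + 3*u^3 - 4*u^2) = u*(u - 1)*(u^3 + 3*u^2 - 4*u) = u*(u - 1)*(u + 4)*(u^2 - u) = u*(u - 1)^2*(u + 4)*(u)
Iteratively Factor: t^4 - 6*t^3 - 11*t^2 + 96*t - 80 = (t - 1)*(t^3 - 5*t^2 - 16*t + 80) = (t - 5)*(t - 1)*(t^2 - 16) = (t - 5)*(t - 1)*(t + 4)*(t - 4)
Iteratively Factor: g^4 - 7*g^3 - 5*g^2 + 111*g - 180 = (g + 4)*(g^3 - 11*g^2 + 39*g - 45) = (g - 3)*(g + 4)*(g^2 - 8*g + 15) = (g - 5)*(g - 3)*(g + 4)*(g - 3)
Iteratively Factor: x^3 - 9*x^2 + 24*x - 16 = (x - 1)*(x^2 - 8*x + 16) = (x - 4)*(x - 1)*(x - 4)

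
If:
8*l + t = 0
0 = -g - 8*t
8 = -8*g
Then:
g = -1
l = -1/64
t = 1/8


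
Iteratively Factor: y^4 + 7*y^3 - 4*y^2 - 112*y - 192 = (y + 4)*(y^3 + 3*y^2 - 16*y - 48) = (y + 3)*(y + 4)*(y^2 - 16) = (y - 4)*(y + 3)*(y + 4)*(y + 4)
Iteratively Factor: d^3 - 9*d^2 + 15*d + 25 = (d + 1)*(d^2 - 10*d + 25) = (d - 5)*(d + 1)*(d - 5)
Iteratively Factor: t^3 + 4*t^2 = (t)*(t^2 + 4*t) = t^2*(t + 4)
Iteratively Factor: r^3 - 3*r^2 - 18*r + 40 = (r - 5)*(r^2 + 2*r - 8) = (r - 5)*(r - 2)*(r + 4)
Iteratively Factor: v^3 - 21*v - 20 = (v + 1)*(v^2 - v - 20) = (v + 1)*(v + 4)*(v - 5)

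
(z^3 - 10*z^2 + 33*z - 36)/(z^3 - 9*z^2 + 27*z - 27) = (z - 4)/(z - 3)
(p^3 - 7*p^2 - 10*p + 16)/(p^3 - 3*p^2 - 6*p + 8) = (p - 8)/(p - 4)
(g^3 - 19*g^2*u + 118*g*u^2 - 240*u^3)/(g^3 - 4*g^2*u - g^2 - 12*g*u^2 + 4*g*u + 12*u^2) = (g^2 - 13*g*u + 40*u^2)/(g^2 + 2*g*u - g - 2*u)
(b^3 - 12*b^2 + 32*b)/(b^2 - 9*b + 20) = b*(b - 8)/(b - 5)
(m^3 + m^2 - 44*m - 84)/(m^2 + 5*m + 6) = (m^2 - m - 42)/(m + 3)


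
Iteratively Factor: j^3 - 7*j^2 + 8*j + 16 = (j - 4)*(j^2 - 3*j - 4) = (j - 4)^2*(j + 1)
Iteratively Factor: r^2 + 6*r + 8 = (r + 4)*(r + 2)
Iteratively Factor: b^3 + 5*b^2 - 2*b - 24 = (b + 3)*(b^2 + 2*b - 8) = (b + 3)*(b + 4)*(b - 2)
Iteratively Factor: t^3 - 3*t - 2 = (t + 1)*(t^2 - t - 2) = (t - 2)*(t + 1)*(t + 1)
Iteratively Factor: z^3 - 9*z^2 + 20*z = (z - 5)*(z^2 - 4*z) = (z - 5)*(z - 4)*(z)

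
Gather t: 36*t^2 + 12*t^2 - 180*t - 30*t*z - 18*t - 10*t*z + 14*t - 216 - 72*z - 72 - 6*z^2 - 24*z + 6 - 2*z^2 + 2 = 48*t^2 + t*(-40*z - 184) - 8*z^2 - 96*z - 280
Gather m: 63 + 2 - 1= 64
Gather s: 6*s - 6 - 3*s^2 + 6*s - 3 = -3*s^2 + 12*s - 9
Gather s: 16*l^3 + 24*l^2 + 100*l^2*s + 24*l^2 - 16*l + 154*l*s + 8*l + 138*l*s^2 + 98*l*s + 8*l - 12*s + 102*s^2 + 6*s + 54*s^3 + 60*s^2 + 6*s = 16*l^3 + 48*l^2 + 54*s^3 + s^2*(138*l + 162) + s*(100*l^2 + 252*l)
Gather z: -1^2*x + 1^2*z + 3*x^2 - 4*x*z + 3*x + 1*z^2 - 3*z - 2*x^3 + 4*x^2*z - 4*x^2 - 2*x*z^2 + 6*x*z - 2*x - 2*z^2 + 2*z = -2*x^3 - x^2 + z^2*(-2*x - 1) + z*(4*x^2 + 2*x)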